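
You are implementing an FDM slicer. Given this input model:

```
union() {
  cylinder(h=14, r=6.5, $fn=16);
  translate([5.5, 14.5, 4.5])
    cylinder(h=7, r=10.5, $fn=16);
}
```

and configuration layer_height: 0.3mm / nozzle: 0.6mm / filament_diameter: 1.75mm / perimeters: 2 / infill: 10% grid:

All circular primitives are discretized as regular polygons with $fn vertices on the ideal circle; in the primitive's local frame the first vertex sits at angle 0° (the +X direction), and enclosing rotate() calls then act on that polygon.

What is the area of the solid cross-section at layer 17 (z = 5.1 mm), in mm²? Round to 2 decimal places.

461.61 mm²

At z = 5.1 mm: the r=6.5 cylinder contributes a regular 16-gon of circumradius 6.5 (area = (16/2)·6.500²·sin(360°/16) = 129.35 mm²); the cylinder at (5.5, 14.5): section is a regular 16-gon, circumradius r=10.5 (area = (16/2)·10.500²·sin(360°/16) = 337.53 mm²); Merging all regions: the regions partially overlap — summed areas 466.87 mm² minus the doubly-counted overlap 5.26 mm² gives 461.61 mm² — area = 461.61 mm². Overall, the cross-section is a single solid region. Net area = 461.61 mm².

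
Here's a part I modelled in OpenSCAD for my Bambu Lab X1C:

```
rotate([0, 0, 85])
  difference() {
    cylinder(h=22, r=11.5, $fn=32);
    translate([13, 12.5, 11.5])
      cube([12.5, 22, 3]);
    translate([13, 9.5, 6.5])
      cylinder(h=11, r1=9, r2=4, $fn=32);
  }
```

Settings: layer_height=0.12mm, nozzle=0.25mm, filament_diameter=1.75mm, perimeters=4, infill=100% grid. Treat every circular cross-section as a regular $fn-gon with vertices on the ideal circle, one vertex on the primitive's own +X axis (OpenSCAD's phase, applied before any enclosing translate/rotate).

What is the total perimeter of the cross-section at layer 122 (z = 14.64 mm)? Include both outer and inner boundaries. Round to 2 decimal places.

At z = 14.64 mm: the cylinder: section is a regular 32-gon, circumradius r=11.5 (perimeter = 2·32·11.500·sin(180°/32) = 72.14 mm); the cube at (13, 12.5) does not reach this height (z outside [11.5, 14.5]); the cone at (13, 9.5) (r1=9→r2=4) has section circumradius 5.300 here — a regular 32-gon (perimeter = 2·32·5.300·sin(180°/32) = 33.25 mm); Taking the first minus the rest: starting from the r=11.5 cylinder, the cone at (13, 9.5) partially overlaps it — only the 1.84 mm² overlap (of its 87.68 mm²) is removed, clipping the outline — boundary = 72.24 mm; (whole slice rotated 85° about Z — lengths, areas and connectivity unchanged). Overall, the cross-section is a single solid region. Total boundary length (outer) = 72.24 mm.

72.24 mm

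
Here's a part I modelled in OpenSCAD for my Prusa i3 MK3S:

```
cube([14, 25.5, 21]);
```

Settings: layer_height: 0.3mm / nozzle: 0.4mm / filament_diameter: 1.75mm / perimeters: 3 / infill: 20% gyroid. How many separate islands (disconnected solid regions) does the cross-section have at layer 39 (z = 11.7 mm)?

1

At z = 11.7 mm: the cube (footprint 14×25.5) is included at this height. Overall, the cross-section is a single solid region. Island count = 1.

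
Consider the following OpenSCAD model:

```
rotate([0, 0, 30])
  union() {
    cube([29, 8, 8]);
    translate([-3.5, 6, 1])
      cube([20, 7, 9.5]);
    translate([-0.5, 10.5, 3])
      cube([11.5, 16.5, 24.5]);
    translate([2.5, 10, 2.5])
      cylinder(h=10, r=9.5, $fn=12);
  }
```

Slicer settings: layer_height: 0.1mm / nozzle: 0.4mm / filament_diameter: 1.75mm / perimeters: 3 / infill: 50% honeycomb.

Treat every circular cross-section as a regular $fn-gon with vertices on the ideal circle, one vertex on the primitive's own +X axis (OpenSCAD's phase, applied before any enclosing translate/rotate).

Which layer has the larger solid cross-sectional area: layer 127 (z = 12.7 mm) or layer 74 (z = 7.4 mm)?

Layer 127 (z = 12.7): the cube does not reach this height (z outside [0, 8]); the cube at (-3.5, 6) is absent (z outside [1, 10.5]); the 11.5×16.5 cube at (-0.5, 10.5) contributes its full rectangle (area 189.75 mm²); the cylinder at (2.5, 10) is absent (z outside [2.5, 12.5]); Merging all regions: only the 11.5×16.5 cube at (-0.5, 10.5) is present, so the union is just that shape — area = 189.75 mm²; (rotated 30° about Z; rotation is an isometry so areas/perimeters/island counts are preserved). So its area = 189.75 mm². Layer 74 (z = 7.4): the cube is present — its section is the full 29×8 rectangle (area 232.00 mm²); the cube at (-3.5, 6) (footprint 20×7) is included at this height (area 140.00 mm²); the 11.5×16.5 cube at (-0.5, 10.5) contributes its full rectangle (area 189.75 mm²); the r=9.5 cylinder at (2.5, 10) gives a regular 12-gon of circumradius 9.5 (constant along its height) (area = (12/2)·9.500²·sin(360°/12) = 270.75 mm²); Taking the union: the regions partially overlap — summed areas 832.50 mm² minus the doubly-counted overlap 270.26 mm² gives 562.24 mm² — area = 562.24 mm²; (whole slice rotated 30° about Z — lengths, areas and connectivity unchanged). So its area = 562.24 mm². Layer 74 is larger (562.24 vs 189.75 mm²).

layer 74 (z = 7.4 mm)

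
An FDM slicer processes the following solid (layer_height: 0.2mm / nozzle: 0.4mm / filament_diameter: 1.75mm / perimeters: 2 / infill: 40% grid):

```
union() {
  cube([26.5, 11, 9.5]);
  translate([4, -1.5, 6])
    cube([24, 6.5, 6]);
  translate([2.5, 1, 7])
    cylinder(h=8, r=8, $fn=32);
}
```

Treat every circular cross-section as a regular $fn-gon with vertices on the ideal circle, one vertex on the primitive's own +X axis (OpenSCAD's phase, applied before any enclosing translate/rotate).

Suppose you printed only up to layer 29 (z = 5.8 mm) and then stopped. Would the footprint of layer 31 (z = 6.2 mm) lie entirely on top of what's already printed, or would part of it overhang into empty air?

part overhangs

Compare the two slices. At z = 5.8: the 26.5×11 cube contributes its full rectangle (area 291.50 mm²); the cube at (4, -1.5) is absent (z outside [6, 12]); the cylinder at (2.5, 1) does not reach this height (z outside [7, 15]); Taking the union: only the 26.5×11 cube is present, so the union is just that shape — area = 291.50 mm². At z = 6.2: the cube is present — its section is the full 26.5×11 rectangle (area 291.50 mm²); the 24×6.5 cube at (4, -1.5) contributes its full rectangle (area 156.00 mm²); the cylinder at (2.5, 1) is not intersected at this z (z outside [7, 15]); Taking the union: the regions partially overlap — summed areas 447.50 mm² minus the doubly-counted overlap 112.50 mm² gives 335.00 mm² — area = 335.00 mm². Checking containment: at z = 6.2 the cross-section extends beyond the z = 5.8 cross-section by about 43.50 mm².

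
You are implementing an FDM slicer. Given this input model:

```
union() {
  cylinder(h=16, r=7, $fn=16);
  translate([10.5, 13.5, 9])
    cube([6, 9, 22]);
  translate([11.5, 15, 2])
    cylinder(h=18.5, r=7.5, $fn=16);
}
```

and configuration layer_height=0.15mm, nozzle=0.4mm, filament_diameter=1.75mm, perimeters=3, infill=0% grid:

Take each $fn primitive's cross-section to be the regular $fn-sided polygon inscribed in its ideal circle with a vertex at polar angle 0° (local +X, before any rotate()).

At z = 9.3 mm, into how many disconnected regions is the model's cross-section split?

2

At z = 9.3 mm: the r=7 cylinder gives a regular 16-gon of circumradius 7 (constant along its height); the cube at (10.5, 13.5) is present — its section is the full 6×9 rectangle; the r=7.5 cylinder at (11.5, 15) contributes a regular 16-gon of circumradius 7.5; Combining (union): the regions partially overlap (shared area 50.35 mm²), so overlapping operands fuse into one piece — 2 connected regions. The result has 2 disconnected regions.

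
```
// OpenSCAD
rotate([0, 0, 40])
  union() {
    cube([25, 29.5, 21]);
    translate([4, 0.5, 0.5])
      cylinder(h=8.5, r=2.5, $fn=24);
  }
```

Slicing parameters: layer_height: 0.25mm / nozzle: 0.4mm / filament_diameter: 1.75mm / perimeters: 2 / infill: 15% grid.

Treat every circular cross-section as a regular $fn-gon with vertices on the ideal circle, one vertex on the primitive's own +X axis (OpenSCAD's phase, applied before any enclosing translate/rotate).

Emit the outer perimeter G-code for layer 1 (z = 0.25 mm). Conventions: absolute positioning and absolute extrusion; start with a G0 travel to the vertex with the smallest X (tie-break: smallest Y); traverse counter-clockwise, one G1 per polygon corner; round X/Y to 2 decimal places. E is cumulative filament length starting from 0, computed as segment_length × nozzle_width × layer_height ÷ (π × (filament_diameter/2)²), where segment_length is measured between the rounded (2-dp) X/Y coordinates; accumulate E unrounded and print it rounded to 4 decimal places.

G0 X-18.96 Y22.60 Z0.25
G1 X0.00 Y0.00 E1.2265
G1 X19.15 Y16.07 E2.2658
G1 X0.19 Y38.67 E3.4923
G1 X-18.96 Y22.60 E4.5316

At z = 0.25 mm: the cube is present — its section is the full 25×29.5 rectangle; the cylinder at (4, 0.5) is not intersected at this z (z outside [0.5, 9]); Taking the union: only the 25×29.5 cube is present, so the union is just that shape — 1 connected region; (rotated 40° about Z; rotation is an isometry so areas/perimeters/island counts are preserved). The outline is a single polygon with 4 vertices. Extrusion per mm of travel: 0.4 × 0.25 / (π × 0.875²) = 0.041575. Accumulating E over each segment gives final E = 4.5316.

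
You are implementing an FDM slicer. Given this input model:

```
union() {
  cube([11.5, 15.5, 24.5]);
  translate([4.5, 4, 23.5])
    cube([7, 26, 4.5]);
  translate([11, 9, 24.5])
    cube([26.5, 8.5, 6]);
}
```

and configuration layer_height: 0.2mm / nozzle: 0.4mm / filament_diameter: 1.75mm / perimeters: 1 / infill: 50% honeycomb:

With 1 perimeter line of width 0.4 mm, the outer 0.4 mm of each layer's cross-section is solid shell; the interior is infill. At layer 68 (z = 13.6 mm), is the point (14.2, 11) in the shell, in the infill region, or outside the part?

At z = 13.6 mm: the cube is present — its section is the full 11.5×15.5 rectangle; the cube at (4.5, 4) is not intersected at this z (z outside [23.5, 28]); the cube at (11, 9) is absent (z outside [24.5, 30.5]); Merging all regions: only the 11.5×15.5 cube is present, so the union is just that shape — 1 connected region. Overall, the cross-section is a single solid region. The nearest boundary edge runs (11.50, 0.00)→(11.50, 15.50); distance from the point to it = 2.70 mm. The point is not inside any of the regions above, so it lies outside the cross-section (2.70 mm from the nearest boundary).

outside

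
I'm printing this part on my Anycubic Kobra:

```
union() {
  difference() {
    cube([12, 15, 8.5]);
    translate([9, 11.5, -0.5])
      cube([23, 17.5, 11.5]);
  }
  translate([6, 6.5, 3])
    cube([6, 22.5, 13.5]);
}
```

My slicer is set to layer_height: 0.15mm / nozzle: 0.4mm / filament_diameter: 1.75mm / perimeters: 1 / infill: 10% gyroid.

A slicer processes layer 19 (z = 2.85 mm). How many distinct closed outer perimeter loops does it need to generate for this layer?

At z = 2.85 mm: the cube (footprint 12×15) is included at this height; the 23×17.5 cube at (9, 11.5) contributes its full rectangle; Subtracting the remaining from the first: starting from the 12×15 cube, the 23×17.5 cube at (9, 11.5) partially overlaps it — only the 10.50 mm² overlap (of its 402.50 mm²) is removed, clipping the outline — 1 connected region; the cube at (6, 6.5) is not intersected at this z (z outside [3, 16.5]); Taking the union: only the result so far is present, so the union is just that shape — 1 connected region. The result has 1 disconnected region.

1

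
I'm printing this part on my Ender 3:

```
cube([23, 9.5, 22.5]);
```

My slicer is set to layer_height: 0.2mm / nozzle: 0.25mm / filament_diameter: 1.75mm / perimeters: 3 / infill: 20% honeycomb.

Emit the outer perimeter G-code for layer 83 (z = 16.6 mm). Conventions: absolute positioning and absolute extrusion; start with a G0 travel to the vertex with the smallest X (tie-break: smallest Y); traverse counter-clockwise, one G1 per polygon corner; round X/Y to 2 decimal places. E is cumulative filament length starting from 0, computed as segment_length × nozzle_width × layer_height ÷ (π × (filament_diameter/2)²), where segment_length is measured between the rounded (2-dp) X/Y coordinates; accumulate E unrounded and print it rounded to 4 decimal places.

G0 X0.00 Y0.00 Z16.60
G1 X23.00 Y0.00 E0.4781
G1 X23.00 Y9.50 E0.6756
G1 X0.00 Y9.50 E1.1537
G1 X0.00 Y0.00 E1.3512

At z = 16.6 mm: the cube is present — its section is the full 23×9.5 rectangle. The outline is a single polygon with 4 vertices. Extrusion per mm of travel: 0.25 × 0.2 / (π × 0.875²) = 0.020788. Accumulating E over each segment gives final E = 1.3512.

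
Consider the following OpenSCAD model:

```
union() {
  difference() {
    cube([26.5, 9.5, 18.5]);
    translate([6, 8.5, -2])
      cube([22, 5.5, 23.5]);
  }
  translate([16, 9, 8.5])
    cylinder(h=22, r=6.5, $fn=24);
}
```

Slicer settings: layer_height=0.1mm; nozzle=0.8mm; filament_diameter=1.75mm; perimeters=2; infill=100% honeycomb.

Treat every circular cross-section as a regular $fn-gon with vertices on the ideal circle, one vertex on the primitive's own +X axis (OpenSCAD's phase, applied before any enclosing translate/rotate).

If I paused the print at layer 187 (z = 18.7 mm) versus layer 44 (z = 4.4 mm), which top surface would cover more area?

Layer 187 (z = 18.7): the cube does not reach this height (z outside [0, 18.5]); the cube at (6, 8.5) (footprint 22×5.5) is included at this height (area 121.00 mm²); After the difference (first − rest): the first operand is absent here, so nothing remains; the cylinder at (16, 9): section is a regular 24-gon, circumradius r=6.5 (area = (24/2)·6.500²·sin(360°/24) = 131.22 mm²); Combining (union): only the r=6.5 cylinder at (16, 9) is present, so the union is just that shape — area = 131.22 mm². So its area = 131.22 mm². Layer 44 (z = 4.4): the cube (footprint 26.5×9.5) is included at this height (area 251.75 mm²); the 22×5.5 cube at (6, 8.5) contributes its full rectangle (area 121.00 mm²); Subtracting the remaining from the first: starting from the 26.5×9.5 cube (251.75 mm²), the 22×5.5 cube at (6, 8.5) partially overlaps it — only the 20.50 mm² overlap (of its 121.00 mm²) is removed, clipping the outline — area = 231.25 mm²; the cylinder at (16, 9) does not reach this height (z outside [8.5, 30.5]); Merging all regions: only that combined region is present, so the union is just that shape — area = 231.25 mm². So its area = 231.25 mm². Layer 44 is larger (231.25 vs 131.22 mm²).

layer 44 (z = 4.4 mm)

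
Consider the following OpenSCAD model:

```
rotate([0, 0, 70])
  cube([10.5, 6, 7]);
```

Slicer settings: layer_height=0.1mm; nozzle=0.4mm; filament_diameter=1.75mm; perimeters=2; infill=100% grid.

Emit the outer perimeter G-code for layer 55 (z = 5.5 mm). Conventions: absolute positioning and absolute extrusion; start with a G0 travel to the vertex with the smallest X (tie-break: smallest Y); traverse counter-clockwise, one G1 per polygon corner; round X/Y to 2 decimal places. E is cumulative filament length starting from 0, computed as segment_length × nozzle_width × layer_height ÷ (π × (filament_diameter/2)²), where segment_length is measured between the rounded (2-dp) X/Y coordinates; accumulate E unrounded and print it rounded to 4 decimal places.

G0 X-5.64 Y2.05 Z5.50
G1 X0.00 Y0.00 E0.0998
G1 X3.59 Y9.87 E0.2745
G1 X-2.05 Y11.92 E0.3743
G1 X-5.64 Y2.05 E0.5489

At z = 5.5 mm: the cube (footprint 10.5×6) is included at this height; (whole slice rotated 70° about Z — lengths, areas and connectivity unchanged). The outline is a single polygon with 4 vertices. Extrusion per mm of travel: 0.4 × 0.1 / (π × 0.875²) = 0.016630. Accumulating E over each segment gives final E = 0.5489.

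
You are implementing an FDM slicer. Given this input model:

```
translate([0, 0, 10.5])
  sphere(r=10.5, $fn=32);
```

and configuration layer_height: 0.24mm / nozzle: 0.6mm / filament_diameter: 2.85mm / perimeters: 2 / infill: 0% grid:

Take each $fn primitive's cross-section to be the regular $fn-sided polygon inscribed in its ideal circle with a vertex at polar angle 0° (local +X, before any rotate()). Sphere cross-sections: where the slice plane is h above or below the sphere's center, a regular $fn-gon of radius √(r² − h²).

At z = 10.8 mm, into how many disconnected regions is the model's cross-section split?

1

At z = 10.8 mm: the r=10.5 sphere slices to a regular 32-gon of circumradius 10.496 (√(r²−h²) with h=0.3 from center). The result has 1 disconnected region.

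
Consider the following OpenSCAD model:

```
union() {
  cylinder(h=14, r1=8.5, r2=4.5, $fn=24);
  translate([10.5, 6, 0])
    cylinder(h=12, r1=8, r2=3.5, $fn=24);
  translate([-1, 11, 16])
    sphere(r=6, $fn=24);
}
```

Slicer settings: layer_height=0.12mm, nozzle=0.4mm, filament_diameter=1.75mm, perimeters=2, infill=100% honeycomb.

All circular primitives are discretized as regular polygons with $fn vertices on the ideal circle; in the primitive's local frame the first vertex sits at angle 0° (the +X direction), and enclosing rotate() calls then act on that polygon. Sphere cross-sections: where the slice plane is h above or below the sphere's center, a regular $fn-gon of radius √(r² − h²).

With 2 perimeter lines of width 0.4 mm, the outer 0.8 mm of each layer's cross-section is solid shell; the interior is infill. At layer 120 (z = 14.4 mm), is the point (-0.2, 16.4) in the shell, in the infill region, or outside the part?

At z = 14.4 mm: the cone is absent (z outside [0, 14]); the cone at (10.5, 6) is not intersected at this z (z outside [0, 12]); the sphere at (-1, 11): section is a regular 24-gon, circumradius = √(r²−h²) = √(6²−1.6²) = 5.783; Taking the union: only the r=6 sphere at (-1, 11) is present, so the union is just that shape — 1 connected region. Overall, the cross-section is a single solid region. The nearest boundary edge runs (0.50, 16.59)→(-1.00, 16.78); distance from the point to it = 0.28 mm. The point is inside the cross-section, 0.28 mm from the nearest boundary — within the 0.8 mm shell band (2 × 0.4).

shell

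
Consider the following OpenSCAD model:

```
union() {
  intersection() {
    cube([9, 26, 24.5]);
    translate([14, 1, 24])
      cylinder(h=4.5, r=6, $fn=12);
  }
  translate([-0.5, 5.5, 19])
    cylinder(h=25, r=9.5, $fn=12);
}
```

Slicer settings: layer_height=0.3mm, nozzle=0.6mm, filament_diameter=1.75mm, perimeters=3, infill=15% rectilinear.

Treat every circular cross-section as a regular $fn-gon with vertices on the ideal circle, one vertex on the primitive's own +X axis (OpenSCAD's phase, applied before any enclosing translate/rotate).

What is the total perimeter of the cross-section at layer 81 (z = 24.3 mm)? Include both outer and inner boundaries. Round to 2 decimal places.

68.36 mm

At z = 24.3 mm: the cube is present — its section is the full 9×26 rectangle (perimeter 70.00 mm); the r=6 cylinder at (14, 1) contributes a regular 12-gon of circumradius 6 (perimeter = 2·12·6.000·sin(180°/12) = 37.27 mm); Keeping only the common overlap: the r=6 cylinder at (14, 1) partially overlaps the 9×26 cube; clipping to the common part keeps 2.68 mm² — boundary = 9.35 mm; the r=9.5 cylinder at (-0.5, 5.5) contributes a regular 12-gon of circumradius 9.5 (perimeter = 2·12·9.500·sin(180°/12) = 59.01 mm); Merging all regions: the 2 present regions are separate (no shared area or edge), so areas and boundary lengths simply add and each stays a separate island — boundary = 68.36 mm. Overall, the cross-section has 2 separate islands. Total boundary length (outer) = 68.36 mm.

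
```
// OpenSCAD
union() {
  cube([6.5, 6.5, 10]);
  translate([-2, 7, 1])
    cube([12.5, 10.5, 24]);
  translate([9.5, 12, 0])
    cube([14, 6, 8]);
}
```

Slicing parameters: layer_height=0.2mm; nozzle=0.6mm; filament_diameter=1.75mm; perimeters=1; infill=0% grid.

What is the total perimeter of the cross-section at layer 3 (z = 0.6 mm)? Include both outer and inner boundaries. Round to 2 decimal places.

66.00 mm

At z = 0.6 mm: the cube (footprint 6.5×6.5) is included at this height (perimeter 26.00 mm); the cube at (-2, 7) does not reach this height (z outside [1, 25]); the 14×6 cube at (9.5, 12) contributes its full rectangle (perimeter 40.00 mm); Taking the union: the 2 present regions are separate (no shared area or edge), so areas and boundary lengths simply add and each stays a separate island — boundary = 66.00 mm. Overall, the cross-section has 2 separate islands. Total boundary length (outer) = 66.00 mm.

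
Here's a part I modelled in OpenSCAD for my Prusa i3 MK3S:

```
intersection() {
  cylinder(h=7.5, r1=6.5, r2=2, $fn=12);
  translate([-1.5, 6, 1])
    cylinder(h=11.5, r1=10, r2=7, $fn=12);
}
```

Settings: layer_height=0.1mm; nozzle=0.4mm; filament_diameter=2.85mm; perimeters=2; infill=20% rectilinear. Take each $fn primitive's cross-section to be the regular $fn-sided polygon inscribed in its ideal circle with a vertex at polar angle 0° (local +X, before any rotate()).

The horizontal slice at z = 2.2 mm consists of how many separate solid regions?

At z = 2.2 mm: the cone contributes a regular 12-gon of circumradius 5.180 (interpolated between r1=6.5 and r2=2 at t=0.293); the cone at (-1.5, 6): at t=0.104 of its height the radius interpolates to r₁+(r₂−r₁)t = 9.687, giving a regular 12-gon of that circumradius; Keeping only the common overlap: the cone at (-1.5, 6) partially overlaps the cone; clipping to the common part keeps 68.26 mm² — 1 connected region. The result has 1 disconnected region.

1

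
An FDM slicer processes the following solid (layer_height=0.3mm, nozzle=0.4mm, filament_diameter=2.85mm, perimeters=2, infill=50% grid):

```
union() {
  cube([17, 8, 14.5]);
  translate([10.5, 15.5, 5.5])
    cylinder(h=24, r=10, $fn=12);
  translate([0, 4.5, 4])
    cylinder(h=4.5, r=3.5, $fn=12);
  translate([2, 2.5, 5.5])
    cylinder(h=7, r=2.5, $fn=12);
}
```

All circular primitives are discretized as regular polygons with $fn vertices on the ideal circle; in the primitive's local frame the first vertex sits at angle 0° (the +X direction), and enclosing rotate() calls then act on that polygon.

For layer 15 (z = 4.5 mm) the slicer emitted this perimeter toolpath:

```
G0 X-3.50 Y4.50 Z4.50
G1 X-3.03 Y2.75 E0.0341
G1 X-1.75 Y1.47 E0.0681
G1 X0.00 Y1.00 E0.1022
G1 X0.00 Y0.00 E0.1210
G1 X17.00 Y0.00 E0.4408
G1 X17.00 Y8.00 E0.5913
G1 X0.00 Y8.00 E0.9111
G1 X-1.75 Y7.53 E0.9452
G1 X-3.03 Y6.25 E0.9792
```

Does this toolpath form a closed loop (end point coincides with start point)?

no

Start point (G0): (-3.50, 4.50). End point (last G1): the path does not return to the start — open.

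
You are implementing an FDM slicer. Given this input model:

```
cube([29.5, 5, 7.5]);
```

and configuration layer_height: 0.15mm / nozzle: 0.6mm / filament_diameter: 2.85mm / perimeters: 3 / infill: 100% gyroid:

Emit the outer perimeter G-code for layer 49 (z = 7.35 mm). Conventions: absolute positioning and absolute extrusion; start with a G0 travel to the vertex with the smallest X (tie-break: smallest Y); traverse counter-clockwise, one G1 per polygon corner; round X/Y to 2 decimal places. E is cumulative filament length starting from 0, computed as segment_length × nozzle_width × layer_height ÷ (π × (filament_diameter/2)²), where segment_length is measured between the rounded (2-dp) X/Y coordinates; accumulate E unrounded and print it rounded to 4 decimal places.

G0 X0.00 Y0.00 Z7.35
G1 X29.50 Y0.00 E0.4162
G1 X29.50 Y5.00 E0.4867
G1 X0.00 Y5.00 E0.9029
G1 X0.00 Y0.00 E0.9734

At z = 7.35 mm: the 29.5×5 cube contributes its full rectangle. The outline is a single polygon with 4 vertices. Extrusion per mm of travel: 0.6 × 0.15 / (π × 1.425²) = 0.014108. Accumulating E over each segment gives final E = 0.9734.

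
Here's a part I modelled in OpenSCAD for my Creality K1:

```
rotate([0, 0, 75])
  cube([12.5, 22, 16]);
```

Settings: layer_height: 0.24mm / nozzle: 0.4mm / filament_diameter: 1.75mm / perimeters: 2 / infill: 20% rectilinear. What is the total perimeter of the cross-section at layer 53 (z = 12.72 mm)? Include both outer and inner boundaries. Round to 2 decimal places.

At z = 12.72 mm: the cube (footprint 12.5×22) is included at this height (perimeter 69.00 mm); (rotated 75° about Z; rotation is an isometry so areas/perimeters/island counts are preserved). Overall, the cross-section is a single solid region. Total boundary length (outer) = 69.00 mm.

69.00 mm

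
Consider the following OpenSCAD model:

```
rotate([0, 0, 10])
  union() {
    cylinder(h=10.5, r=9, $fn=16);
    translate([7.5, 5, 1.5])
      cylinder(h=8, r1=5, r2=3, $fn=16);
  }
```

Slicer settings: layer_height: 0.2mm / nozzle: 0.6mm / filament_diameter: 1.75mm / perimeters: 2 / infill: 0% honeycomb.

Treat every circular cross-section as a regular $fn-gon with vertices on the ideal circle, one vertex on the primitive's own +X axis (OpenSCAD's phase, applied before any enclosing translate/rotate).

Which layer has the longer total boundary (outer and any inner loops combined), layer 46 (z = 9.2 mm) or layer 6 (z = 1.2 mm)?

layer 46 (z = 9.2 mm)

Layer 46 (z = 9.2): the cylinder: section is a regular 16-gon, circumradius r=9 (perimeter = 2·16·9.000·sin(180°/16) = 56.19 mm); the cone at (7.5, 5): at t=0.962 of its height the radius interpolates to r₁+(r₂−r₁)t = 3.075, giving a regular 16-gon of that circumradius (perimeter = 2·16·3.075·sin(180°/16) = 19.20 mm); Taking the union: the regions partially overlap (shared area 12.69 mm²), so the edge portions inside another operand are dropped and the merged outline is re-measured after clipping — boundary = 61.03 mm; (rotated 10° about Z; rotation is an isometry so areas/perimeters/island counts are preserved). So its perimeter = 61.03 mm. Layer 6 (z = 1.2): the r=9 cylinder contributes a regular 16-gon of circumradius 9 (perimeter = 2·16·9.000·sin(180°/16) = 56.19 mm); the cone at (7.5, 5) does not reach this height (z outside [1.5, 9.5]); Merging all regions: only the r=9 cylinder is present, so the union is just that shape — boundary = 56.19 mm; (whole slice rotated 10° about Z — lengths, areas and connectivity unchanged). So its perimeter = 56.19 mm. Layer 46 is larger (61.03 vs 56.19 mm).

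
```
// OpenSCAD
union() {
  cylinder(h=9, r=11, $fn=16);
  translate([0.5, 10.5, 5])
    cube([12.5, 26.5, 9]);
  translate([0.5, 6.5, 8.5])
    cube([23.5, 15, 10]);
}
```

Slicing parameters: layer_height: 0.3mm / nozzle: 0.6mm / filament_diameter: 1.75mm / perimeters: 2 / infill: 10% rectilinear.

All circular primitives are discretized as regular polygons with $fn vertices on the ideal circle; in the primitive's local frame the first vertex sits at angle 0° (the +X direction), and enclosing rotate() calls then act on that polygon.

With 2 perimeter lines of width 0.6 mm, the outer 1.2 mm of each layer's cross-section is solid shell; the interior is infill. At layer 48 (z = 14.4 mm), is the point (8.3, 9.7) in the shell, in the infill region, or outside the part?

infill

At z = 14.4 mm: the cylinder does not reach this height (z outside [0, 9]); the cube at (0.5, 10.5) does not reach this height (z outside [5, 14]); the 23.5×15 cube at (0.5, 6.5) contributes its full rectangle; Combining (union): only the 23.5×15 cube at (0.5, 6.5) is present, so the union is just that shape — 1 connected region. Overall, the cross-section is a single solid region. The nearest boundary edge runs (0.50, 6.50)→(24.00, 6.50); distance from the point to it = 3.20 mm. The point is inside the cross-section and 3.20 mm from the nearest boundary — more than the 1.2 mm shell width (2 × 0.6), so it's in the infill interior.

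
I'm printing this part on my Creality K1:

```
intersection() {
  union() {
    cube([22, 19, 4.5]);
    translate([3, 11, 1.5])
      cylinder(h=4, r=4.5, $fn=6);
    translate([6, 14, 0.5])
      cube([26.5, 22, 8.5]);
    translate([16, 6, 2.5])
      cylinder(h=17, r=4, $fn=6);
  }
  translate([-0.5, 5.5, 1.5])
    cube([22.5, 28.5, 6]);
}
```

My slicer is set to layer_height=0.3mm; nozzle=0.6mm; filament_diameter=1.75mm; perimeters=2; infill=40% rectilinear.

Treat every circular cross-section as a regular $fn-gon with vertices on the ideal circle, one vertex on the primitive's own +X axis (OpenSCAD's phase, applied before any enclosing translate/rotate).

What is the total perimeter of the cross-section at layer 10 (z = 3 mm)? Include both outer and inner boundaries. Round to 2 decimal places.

At z = 3 mm: the cube (footprint 22×19) is included at this height (perimeter 82.00 mm); the cylinder at (3, 11): section is a regular 6-gon, circumradius r=4.5 (perimeter = 2·6·4.500·sin(180°/6) = 27.00 mm); the 26.5×22 cube at (6, 14) contributes its full rectangle (perimeter 97.00 mm); the r=4 cylinder at (16, 6) gives a regular 6-gon of circumradius 4 (constant along its height) (perimeter = 2·6·4.000·sin(180°/6) = 24.00 mm); Combining (union): the regions partially overlap (shared area 170.28 mm²), so the edge portions inside another operand are dropped and the merged outline is re-measured after clipping — boundary = 137.80 mm; the 22.5×28.5 cube at (-0.5, 5.5) contributes its full rectangle (perimeter 102.00 mm); After intersecting: the 22.5×28.5 cube at (-0.5, 5.5) partially overlaps that combined region; clipping to the common part keeps 539.17 mm² — boundary = 101.27 mm. Overall, the cross-section is a single solid region. Total boundary length (outer) = 101.27 mm.

101.27 mm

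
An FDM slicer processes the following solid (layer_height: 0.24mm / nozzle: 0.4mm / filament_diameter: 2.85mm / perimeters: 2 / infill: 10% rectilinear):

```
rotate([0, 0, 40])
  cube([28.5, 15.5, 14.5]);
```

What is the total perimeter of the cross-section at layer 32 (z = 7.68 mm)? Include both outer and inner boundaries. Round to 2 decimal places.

At z = 7.68 mm: the cube is present — its section is the full 28.5×15.5 rectangle (perimeter 88.00 mm); (rotated 40° about Z; rotation is an isometry so areas/perimeters/island counts are preserved). Overall, the cross-section is a single solid region. Total boundary length (outer) = 88.00 mm.

88.00 mm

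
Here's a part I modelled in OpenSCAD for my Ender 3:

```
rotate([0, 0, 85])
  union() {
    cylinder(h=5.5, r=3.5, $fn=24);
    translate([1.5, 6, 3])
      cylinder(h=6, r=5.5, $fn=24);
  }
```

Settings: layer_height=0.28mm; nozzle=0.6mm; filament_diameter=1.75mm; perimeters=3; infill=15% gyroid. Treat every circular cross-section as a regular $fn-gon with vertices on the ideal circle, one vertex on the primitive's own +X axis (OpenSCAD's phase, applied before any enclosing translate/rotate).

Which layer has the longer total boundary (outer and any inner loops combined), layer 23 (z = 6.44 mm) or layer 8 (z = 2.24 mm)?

Layer 23 (z = 6.44): the cylinder does not reach this height (z outside [0, 5.5]); the r=5.5 cylinder at (1.5, 6) gives a regular 24-gon of circumradius 5.5 (constant along its height) (perimeter = 2·24·5.500·sin(180°/24) = 34.46 mm); Merging all regions: only the r=5.5 cylinder at (1.5, 6) is present, so the union is just that shape — boundary = 34.46 mm; (whole slice rotated 85° about Z — lengths, areas and connectivity unchanged). So its perimeter = 34.46 mm. Layer 8 (z = 2.24): the r=3.5 cylinder gives a regular 24-gon of circumradius 3.5 (constant along its height) (perimeter = 2·24·3.500·sin(180°/24) = 21.93 mm); the cylinder at (1.5, 6) is not intersected at this z (z outside [3, 9]); Taking the union: only the r=3.5 cylinder is present, so the union is just that shape — boundary = 21.93 mm; (rotated 85° about Z; rotation is an isometry so areas/perimeters/island counts are preserved). So its perimeter = 21.93 mm. Layer 23 is larger (34.46 vs 21.93 mm).

layer 23 (z = 6.44 mm)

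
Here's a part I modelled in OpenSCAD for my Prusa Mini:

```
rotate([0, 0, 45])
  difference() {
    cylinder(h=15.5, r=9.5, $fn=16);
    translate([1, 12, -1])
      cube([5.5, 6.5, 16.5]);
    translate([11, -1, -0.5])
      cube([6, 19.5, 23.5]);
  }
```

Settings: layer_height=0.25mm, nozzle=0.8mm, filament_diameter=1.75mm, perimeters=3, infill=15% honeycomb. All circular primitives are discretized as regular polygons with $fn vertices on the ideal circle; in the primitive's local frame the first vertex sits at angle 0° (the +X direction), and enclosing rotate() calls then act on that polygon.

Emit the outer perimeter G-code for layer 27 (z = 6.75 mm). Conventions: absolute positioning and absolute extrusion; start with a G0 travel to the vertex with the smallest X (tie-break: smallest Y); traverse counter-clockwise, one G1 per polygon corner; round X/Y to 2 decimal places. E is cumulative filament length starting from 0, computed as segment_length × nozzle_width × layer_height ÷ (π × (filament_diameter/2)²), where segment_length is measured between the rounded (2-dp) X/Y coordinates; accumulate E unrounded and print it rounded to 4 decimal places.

At z = 6.75 mm: the r=9.5 cylinder gives a regular 16-gon of circumradius 9.5 (constant along its height); the cube at (1, 12) is present — its section is the full 5.5×6.5 rectangle; the cube at (11, -1) (footprint 6×19.5) is included at this height; After the difference (first − rest): starting from the r=9.5 cylinder, the 5.5×6.5 cube at (1, 12) misses the remaining region (no effect); the 6×19.5 cube at (11, -1) misses the remaining region (no effect) — 1 connected region; (whole slice rotated 45° about Z — lengths, areas and connectivity unchanged). The outline is a single polygon with 16 vertices. Extrusion per mm of travel: 0.8 × 0.25 / (π × 0.875²) = 0.083150. Accumulating E over each segment gives final E = 4.9331.

G0 X-9.50 Y0.00 Z6.75
G1 X-8.78 Y-3.64 E0.3085
G1 X-6.72 Y-6.72 E0.6166
G1 X-3.64 Y-8.78 E0.9247
G1 X0.00 Y-9.50 E1.2333
G1 X3.64 Y-8.78 E1.5418
G1 X6.72 Y-6.72 E1.8499
G1 X8.78 Y-3.64 E2.1580
G1 X9.50 Y0.00 E2.4665
G1 X8.78 Y3.64 E2.7751
G1 X6.72 Y6.72 E3.0832
G1 X3.64 Y8.78 E3.3913
G1 X0.00 Y9.50 E3.6998
G1 X-3.64 Y8.78 E4.0084
G1 X-6.72 Y6.72 E4.3165
G1 X-8.78 Y3.64 E4.6246
G1 X-9.50 Y0.00 E4.9331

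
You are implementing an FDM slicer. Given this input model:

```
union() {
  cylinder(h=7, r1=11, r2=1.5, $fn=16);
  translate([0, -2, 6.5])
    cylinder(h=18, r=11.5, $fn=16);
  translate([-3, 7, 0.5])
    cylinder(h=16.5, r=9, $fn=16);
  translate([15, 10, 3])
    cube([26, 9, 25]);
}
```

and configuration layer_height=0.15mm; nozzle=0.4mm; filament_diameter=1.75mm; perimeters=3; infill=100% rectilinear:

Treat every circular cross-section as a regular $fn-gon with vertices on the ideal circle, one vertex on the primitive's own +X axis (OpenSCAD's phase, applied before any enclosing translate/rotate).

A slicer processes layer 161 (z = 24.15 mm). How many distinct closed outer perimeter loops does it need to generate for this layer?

2

At z = 24.15 mm: the cone is absent (z outside [0, 7]); the r=11.5 cylinder at (0, -2) gives a regular 16-gon of circumradius 11.5 (constant along its height); the cylinder at (-3, 7) does not reach this height (z outside [0.5, 17]); the 26×9 cube at (15, 10) contributes its full rectangle; Merging all regions: the 2 present regions are separate (no shared area or edge), so areas and boundary lengths simply add and each stays a separate island — 2 connected regions. The result has 2 disconnected regions.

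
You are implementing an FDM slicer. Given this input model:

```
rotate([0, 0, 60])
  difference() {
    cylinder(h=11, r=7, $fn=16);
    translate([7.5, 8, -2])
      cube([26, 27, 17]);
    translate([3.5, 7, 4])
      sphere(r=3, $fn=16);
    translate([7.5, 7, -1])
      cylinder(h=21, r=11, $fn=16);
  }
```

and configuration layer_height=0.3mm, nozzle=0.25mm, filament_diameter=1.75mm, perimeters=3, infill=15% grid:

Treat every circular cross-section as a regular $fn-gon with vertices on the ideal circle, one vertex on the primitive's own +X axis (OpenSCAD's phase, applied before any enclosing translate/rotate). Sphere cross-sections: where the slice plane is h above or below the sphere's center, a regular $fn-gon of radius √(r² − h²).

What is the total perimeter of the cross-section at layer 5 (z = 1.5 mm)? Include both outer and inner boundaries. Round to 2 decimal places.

39.84 mm

At z = 1.5 mm: the r=7 cylinder contributes a regular 16-gon of circumradius 7 (perimeter = 2·16·7.000·sin(180°/16) = 43.70 mm); the cube at (7.5, 8) is present — its section is the full 26×27 rectangle (perimeter 106.00 mm); the sphere at (3.5, 7): section is a regular 16-gon, circumradius = √(r²−h²) = √(3²−2.5²) = 1.658 (perimeter = 2·16·1.658·sin(180°/16) = 10.35 mm); the cylinder at (7.5, 7): section is a regular 16-gon, circumradius r=11 (perimeter = 2·16·11.000·sin(180°/16) = 68.67 mm); Taking the first minus the rest: starting from the r=7 cylinder, the 26×27 cube at (7.5, 8) misses the remaining region (no effect); the r=3 sphere at (3.5, 7) partially overlaps it — only the 1.27 mm² overlap (of its 8.42 mm²) is removed, clipping the outline; the r=11 cylinder at (7.5, 7) partially overlaps it — only the 71.39 mm² overlap (of its 370.44 mm²) is removed, clipping the outline — boundary = 39.84 mm; (whole slice rotated 60° about Z — lengths, areas and connectivity unchanged). Overall, the cross-section is a single solid region. Total boundary length (outer) = 39.84 mm.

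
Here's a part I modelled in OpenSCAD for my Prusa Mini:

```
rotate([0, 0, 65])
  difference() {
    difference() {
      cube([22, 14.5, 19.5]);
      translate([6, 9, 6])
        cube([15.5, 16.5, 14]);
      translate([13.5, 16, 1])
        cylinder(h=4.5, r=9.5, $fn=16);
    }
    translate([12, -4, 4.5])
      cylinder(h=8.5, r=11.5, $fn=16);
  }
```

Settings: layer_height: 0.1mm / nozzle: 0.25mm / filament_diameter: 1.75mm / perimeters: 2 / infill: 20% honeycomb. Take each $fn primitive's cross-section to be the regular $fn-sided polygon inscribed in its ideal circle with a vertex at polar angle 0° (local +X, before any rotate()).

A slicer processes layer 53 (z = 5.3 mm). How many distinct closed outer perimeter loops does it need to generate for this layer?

At z = 5.3 mm: the 22×14.5 cube contributes its full rectangle; the cube at (6, 9) is not intersected at this z (z outside [6, 20]); the r=9.5 cylinder at (13.5, 16) gives a regular 16-gon of circumradius 9.5 (constant along its height); Subtracting the remaining from the first: starting from the 22×14.5 cube, the r=9.5 cylinder at (13.5, 16) partially overlaps it — only the 108.99 mm² overlap (of its 276.30 mm²) is removed, clipping the outline — 1 connected region; the r=11.5 cylinder at (12, -4) gives a regular 16-gon of circumradius 11.5 (constant along its height); Subtracting the remaining from the first: starting from the result so far, the r=11.5 cylinder at (12, -4) partially overlaps it — only the 110.77 mm² overlap (of its 404.88 mm²) is removed, clipping the outline — 2 connected regions; (whole slice rotated 65° about Z — lengths, areas and connectivity unchanged). The result has 2 disconnected regions.

2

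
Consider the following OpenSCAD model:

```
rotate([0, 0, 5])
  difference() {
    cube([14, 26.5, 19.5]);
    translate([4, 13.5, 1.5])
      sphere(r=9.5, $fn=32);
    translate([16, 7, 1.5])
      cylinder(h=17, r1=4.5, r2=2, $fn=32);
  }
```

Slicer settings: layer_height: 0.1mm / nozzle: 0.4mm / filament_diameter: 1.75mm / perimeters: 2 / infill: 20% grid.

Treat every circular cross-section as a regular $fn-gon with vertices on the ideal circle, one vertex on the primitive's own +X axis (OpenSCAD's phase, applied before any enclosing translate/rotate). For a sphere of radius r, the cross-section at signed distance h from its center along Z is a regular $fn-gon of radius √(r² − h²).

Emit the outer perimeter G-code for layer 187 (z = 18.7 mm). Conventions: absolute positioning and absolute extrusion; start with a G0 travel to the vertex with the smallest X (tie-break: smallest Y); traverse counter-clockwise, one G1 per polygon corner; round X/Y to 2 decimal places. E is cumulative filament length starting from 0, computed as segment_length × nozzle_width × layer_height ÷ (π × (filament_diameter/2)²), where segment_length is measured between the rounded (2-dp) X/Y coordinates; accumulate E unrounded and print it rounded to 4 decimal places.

At z = 18.7 mm: the 14×26.5 cube contributes its full rectangle; the sphere at (4, 13.5) is absent (|z−center|=17.200 > r=9.5); the cone at (16, 7) does not reach this height (z outside [1.5, 18.5]); Subtracting the remaining from the first: none of the subtracted shapes is present at this height, so the 14×26.5 cube is unchanged — 1 connected region; (rotated 5° about Z; rotation is an isometry so areas/perimeters/island counts are preserved). The outline is a single polygon with 4 vertices. Extrusion per mm of travel: 0.4 × 0.1 / (π × 0.875²) = 0.016630. Accumulating E over each segment gives final E = 1.3472.

G0 X-2.31 Y26.40 Z18.70
G1 X0.00 Y0.00 E0.4407
G1 X13.95 Y1.22 E0.6736
G1 X11.64 Y27.62 E1.1143
G1 X-2.31 Y26.40 E1.3472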